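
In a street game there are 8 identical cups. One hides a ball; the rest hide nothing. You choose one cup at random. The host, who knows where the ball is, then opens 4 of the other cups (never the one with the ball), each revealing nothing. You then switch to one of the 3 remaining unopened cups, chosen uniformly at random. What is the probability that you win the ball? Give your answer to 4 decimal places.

0.2917

Your original cup holds the ball with probability 1/8, so the other 7 collectively hold it with probability 7/8.
The host can always find 4 empty cups to open, so the reveals don't change that 7/8; it is now spread over the 3 remaining unopened cups.
P(win by switching) = (7/8) · (1/3) = 7/24 ≈ 0.2917.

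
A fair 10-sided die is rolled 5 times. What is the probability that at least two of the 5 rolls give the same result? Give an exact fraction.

436/625

P(all 5 different) = 10/10 · 9/10 · ··· · 6/10 = 189/625.
P(at least two equal) = 1 − 189/625 = 436/625.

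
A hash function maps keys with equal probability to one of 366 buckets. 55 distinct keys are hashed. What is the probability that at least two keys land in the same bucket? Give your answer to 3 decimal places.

0.986

It's easier to compute the probability that all 55 are distinct.
P(all distinct) = 366/366 · 365/366 · ··· · 312/366 ≈ 0.014.
So the probability of at least one match is 1 − 0.014 = 0.986.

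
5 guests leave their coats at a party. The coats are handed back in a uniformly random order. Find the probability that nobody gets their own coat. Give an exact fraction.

This is the derangement probability: permutations of 5 with no fixed point.
D(5) = 5! · (1 − 1/1! + 1/2! − ··· + (−1)^5/5!) = 44.
P = 44/120 = 11/30.

11/30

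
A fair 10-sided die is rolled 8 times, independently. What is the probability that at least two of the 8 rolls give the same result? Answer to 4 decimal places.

0.9819

P(all 8 different) = 10/10 · 9/10 · ··· · 3/10 ≈ 0.0181.
P(at least two equal) = 1 − 0.0181 = 0.9819.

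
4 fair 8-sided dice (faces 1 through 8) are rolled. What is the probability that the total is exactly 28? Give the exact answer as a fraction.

There are 8^4 = 4096 equally likely outcomes.
The number of ordered 4-tuples from {1,…,8} summing to 28 is 35.
P(sum = 28) = 35/4096.

35/4096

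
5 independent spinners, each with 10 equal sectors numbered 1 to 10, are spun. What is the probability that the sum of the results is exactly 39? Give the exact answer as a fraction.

67/5000

There are 10^5 = 100000 equally likely outcomes.
The number of ordered 5-tuples from {1,…,10} summing to 39 is 1340.
P(sum = 39) = 1340/100000 = 67/5000.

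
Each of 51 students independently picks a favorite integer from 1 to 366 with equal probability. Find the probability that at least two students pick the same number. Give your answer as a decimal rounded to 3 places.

It's easier to compute the probability that all 51 are distinct.
P(all distinct) = 366/366 · 365/366 · ··· · 316/366 ≈ 0.026.
So the probability of at least one match is 1 − 0.026 = 0.974.

0.974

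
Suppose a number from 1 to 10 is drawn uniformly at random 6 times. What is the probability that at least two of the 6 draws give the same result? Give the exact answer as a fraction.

1061/1250

P(all 6 different) = 10/10 · 9/10 · ··· · 5/10 = 189/1250.
P(at least two equal) = 1 − 189/1250 = 1061/1250.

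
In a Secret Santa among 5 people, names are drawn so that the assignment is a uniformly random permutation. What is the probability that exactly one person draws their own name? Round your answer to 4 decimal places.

Choose which one is fixed: C(5,1) = 5 ways.
The remaining 4 must have no fixed point: D(4) = 9.
P = 5·9/120 = 3/8 ≈ 0.3750.

0.3750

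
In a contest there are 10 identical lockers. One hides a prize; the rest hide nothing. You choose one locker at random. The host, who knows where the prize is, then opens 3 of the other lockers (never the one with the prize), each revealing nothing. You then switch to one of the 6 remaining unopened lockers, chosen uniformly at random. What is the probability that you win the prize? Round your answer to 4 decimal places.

Your original locker holds the prize with probability 1/10, so the other 9 collectively hold it with probability 9/10.
The host can always find 3 empty lockers to open, so the reveals don't change that 9/10; it is now spread over the 6 remaining unopened lockers.
P(win by switching) = (9/10) · (1/6) = 3/20 ≈ 0.1500.

0.1500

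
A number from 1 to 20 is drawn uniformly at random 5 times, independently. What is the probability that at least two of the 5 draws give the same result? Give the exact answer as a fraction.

P(all 5 different) = 20/20 · 19/20 · ··· · 16/20 = 2907/5000.
P(at least two equal) = 1 − 2907/5000 = 2093/5000.

2093/5000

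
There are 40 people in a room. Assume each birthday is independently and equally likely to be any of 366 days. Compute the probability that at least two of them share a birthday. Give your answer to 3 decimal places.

0.891

It's easier to compute the probability that all 40 are distinct.
P(all distinct) = 366/366 · 365/366 · ··· · 327/366 ≈ 0.109.
So the probability of at least one match is 1 − 0.109 = 0.891.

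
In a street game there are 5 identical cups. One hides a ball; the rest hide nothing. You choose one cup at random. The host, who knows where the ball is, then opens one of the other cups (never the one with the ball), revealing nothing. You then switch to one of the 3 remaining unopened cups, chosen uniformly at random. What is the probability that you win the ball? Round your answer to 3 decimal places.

0.267

Your original cup holds the ball with probability 1/5, so the other 4 collectively hold it with probability 4/5.
The host can always find an empty cup to open, so this doesn't change that 4/5; it is now spread over the 3 remaining unopened cups.
P(win by switching) = (4/5) · (1/3) = 4/15 ≈ 0.267.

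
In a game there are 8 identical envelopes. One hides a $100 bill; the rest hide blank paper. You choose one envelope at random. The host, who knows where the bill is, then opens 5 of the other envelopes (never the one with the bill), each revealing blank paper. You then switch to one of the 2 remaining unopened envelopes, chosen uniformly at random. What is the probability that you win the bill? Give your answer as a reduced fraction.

Your original envelope holds the bill with probability 1/8, so the other 7 collectively hold it with probability 7/8.
The host can always find 5 empty envelopes to open, so the reveals don't change that 7/8; it is now spread over the 2 remaining unopened envelopes.
P(win by switching) = (7/8) · (1/2) = 7/16.

7/16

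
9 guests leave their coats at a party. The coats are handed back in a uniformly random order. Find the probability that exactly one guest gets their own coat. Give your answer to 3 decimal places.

0.368

Choose which one is fixed: C(9,1) = 9 ways.
The remaining 8 must have no fixed point: D(8) = 14833.
P = 9·14833/362880 = 2119/5760 ≈ 0.368.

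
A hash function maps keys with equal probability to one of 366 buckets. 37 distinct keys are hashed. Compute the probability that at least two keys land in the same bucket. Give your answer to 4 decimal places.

0.8479

It's easier to compute the probability that all 37 are distinct.
P(all distinct) = 366/366 · 365/366 · ··· · 330/366 ≈ 0.1521.
So the probability of at least one match is 1 − 0.1521 = 0.8479.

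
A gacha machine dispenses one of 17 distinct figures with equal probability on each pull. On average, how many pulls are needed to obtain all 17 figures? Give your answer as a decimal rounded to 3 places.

58.472

After i distinct types are collected, each trial gives a new one with probability (17−i)/17, so the expected wait for the next new type is 17/(17−i).
E = 17/17 + 17/16 + 17/15 + 17/14 + 17/13 + 17/12 + 17/11 + 17/10 + 17/9 + 17/8 + 17/7 + 17/6 + 17/5 + 17/4 + 17/3 + 17/2 + 17/1 = 42142223/720720 ≈ 58.472.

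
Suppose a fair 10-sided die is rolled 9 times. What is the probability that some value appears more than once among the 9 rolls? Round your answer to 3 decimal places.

P(all 9 different) = 10/10 · 9/10 · ··· · 2/10 ≈ 0.004.
P(at least two equal) = 1 − 0.004 = 0.996.

0.996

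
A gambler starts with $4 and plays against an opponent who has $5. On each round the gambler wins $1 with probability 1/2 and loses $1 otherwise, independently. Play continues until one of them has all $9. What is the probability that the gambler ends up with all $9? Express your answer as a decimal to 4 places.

0.4444

With a fair step, P(i) = ½P(i−1) + ½P(i+1) with P(0)=0, P(9)=1 has the linear solution P(i) = i/9.
P(4) = 4/9 ≈ 0.4444.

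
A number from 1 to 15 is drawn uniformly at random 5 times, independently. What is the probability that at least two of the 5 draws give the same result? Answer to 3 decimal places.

0.525

P(all 5 different) = 15/15 · 14/15 · ··· · 11/15 ≈ 0.475.
P(at least two equal) = 1 − 0.475 = 0.525.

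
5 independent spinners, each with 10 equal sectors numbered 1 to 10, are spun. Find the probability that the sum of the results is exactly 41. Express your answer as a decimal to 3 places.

0.007

There are 10^5 = 100000 equally likely outcomes.
The number of ordered 5-tuples from {1,…,10} summing to 41 is 715.
P(sum = 41) = 715/100000 = 143/20000 ≈ 0.007.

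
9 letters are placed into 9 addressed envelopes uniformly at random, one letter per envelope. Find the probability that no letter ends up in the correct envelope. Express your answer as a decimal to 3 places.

0.368

This is the derangement probability: permutations of 9 with no fixed point.
D(9) = 9! · (1 − 1/1! + 1/2! − ··· + (−1)^9/9!) = 133496.
P = 133496/362880 = 16687/45360 ≈ 0.368.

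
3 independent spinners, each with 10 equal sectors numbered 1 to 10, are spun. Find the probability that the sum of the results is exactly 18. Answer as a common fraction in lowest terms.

There are 10^3 = 1000 equally likely outcomes.
The number of ordered 3-tuples from {1,…,10} summing to 18 is 73.
P(sum = 18) = 73/1000.

73/1000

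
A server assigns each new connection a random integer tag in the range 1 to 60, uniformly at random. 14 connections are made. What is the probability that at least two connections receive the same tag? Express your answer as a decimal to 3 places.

It's easier to compute the probability that all 14 are distinct.
P(all distinct) = 60/60 · 59/60 · ··· · 47/60 ≈ 0.193.
So the probability of at least one match is 1 − 0.193 = 0.807.

0.807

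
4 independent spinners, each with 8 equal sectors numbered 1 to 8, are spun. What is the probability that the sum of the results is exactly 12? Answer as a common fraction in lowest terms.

161/4096

There are 8^4 = 4096 equally likely outcomes.
The number of ordered 4-tuples from {1,…,8} summing to 12 is 161.
P(sum = 12) = 161/4096.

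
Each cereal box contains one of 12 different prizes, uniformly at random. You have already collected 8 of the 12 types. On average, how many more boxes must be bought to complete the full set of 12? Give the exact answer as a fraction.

25

Starting from 8 distinct types, each trial gives a new one with probability (12−i)/12 when i types are held, so the wait for the next new type is 12/(12−i).
E = 12/4 + 12/3 + 12/2 + 12/1 = 25.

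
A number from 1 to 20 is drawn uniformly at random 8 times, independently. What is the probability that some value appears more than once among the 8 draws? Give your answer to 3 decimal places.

0.802

P(all 8 different) = 20/20 · 19/20 · ··· · 13/20 ≈ 0.198.
P(at least two equal) = 1 − 0.198 = 0.802.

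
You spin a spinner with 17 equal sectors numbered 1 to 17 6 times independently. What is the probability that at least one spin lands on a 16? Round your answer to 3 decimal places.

0.305

P(no spin lands on a 16) = (16/17)^6 ≈ 0.695.
P(at least one) = 1 − 0.695 = 0.305.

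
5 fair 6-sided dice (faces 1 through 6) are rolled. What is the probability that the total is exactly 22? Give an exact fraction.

35/648

There are 6^5 = 7776 equally likely outcomes.
The number of ordered 5-tuples from {1,…,6} summing to 22 is 420.
P(sum = 22) = 420/7776 = 35/648.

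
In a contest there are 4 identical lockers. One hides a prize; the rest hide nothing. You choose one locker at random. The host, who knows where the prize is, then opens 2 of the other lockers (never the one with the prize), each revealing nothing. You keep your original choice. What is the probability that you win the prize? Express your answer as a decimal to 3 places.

The host can always open 2 empty lockers regardless of your choice, so the reveals give no information about your original locker.
P(win by staying) = 1/4 ≈ 0.250.

0.250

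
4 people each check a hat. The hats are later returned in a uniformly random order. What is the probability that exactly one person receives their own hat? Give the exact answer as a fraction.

1/3

Choose which one is fixed: C(4,1) = 4 ways.
The remaining 3 must have no fixed point: D(3) = 2.
P = 4·2/24 = 1/3.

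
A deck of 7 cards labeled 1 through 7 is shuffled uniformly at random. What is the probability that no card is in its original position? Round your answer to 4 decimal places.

This is the derangement probability: permutations of 7 with no fixed point.
D(7) = 7! · (1 − 1/1! + 1/2! − ··· + (−1)^7/7!) = 1854.
P = 1854/5040 = 103/280 ≈ 0.3679.

0.3679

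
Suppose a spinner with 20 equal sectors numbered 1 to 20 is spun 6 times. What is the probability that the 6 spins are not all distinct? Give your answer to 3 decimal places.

P(all 6 different) = 20/20 · 19/20 · ··· · 15/20 ≈ 0.436.
P(at least two equal) = 1 − 0.436 = 0.564.

0.564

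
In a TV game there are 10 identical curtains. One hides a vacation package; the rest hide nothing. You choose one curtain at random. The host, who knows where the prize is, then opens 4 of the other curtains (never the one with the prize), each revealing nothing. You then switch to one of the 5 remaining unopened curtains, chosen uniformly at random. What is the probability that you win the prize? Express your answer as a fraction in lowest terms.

Your original curtain holds the prize with probability 1/10, so the other 9 collectively hold it with probability 9/10.
The host can always find 4 empty curtains to open, so the reveals don't change that 9/10; it is now spread over the 5 remaining unopened curtains.
P(win by switching) = (9/10) · (1/5) = 9/50.

9/50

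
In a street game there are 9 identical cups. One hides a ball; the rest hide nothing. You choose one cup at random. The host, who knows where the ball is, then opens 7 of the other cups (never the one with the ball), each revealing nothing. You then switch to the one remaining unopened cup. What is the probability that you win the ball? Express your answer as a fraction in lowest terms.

Your original cup holds the ball with probability 1/9, so the other 8 collectively hold it with probability 8/9.
The host can always find 7 empty cups to open, so the reveals don't change that 8/9; it is now spread over the 1 remaining unopened cup.
P(win by switching) = (8/9) · (1/1) = 8/9.

8/9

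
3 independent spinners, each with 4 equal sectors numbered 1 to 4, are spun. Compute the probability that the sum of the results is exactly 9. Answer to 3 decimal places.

There are 4^3 = 64 equally likely outcomes.
The number of ordered 3-tuples from {1,…,4} summing to 9 is 10.
P(sum = 9) = 10/64 = 5/32 ≈ 0.156.

0.156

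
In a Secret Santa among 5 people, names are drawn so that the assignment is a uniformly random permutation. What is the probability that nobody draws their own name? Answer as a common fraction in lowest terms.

This is the derangement probability: permutations of 5 with no fixed point.
D(5) = 5! · (1 − 1/1! + 1/2! − ··· + (−1)^5/5!) = 44.
P = 44/120 = 11/30.

11/30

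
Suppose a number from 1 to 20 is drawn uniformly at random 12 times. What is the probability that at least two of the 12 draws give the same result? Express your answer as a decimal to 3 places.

P(all 12 different) = 20/20 · 19/20 · ··· · 9/20 ≈ 0.015.
P(at least two equal) = 1 − 0.015 = 0.985.

0.985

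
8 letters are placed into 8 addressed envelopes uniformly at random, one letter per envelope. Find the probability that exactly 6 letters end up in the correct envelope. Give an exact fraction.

Choose which 6 of the 8 are fixed: C(8,6) = 28 ways.
The remaining 2 must have no fixed point: D(2) = 1.
P = 28·1/40320 = 1/1440.

1/1440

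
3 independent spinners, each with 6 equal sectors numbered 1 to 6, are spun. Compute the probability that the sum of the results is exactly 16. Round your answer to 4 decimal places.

0.0278

There are 6^3 = 216 equally likely outcomes.
The number of ordered 3-tuples from {1,…,6} summing to 16 is 6.
P(sum = 16) = 6/216 = 1/36 ≈ 0.0278.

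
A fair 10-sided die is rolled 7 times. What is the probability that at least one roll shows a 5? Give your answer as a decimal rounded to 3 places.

P(no roll shows a 5) = (9/10)^7 ≈ 0.478.
P(at least one) = 1 − 0.478 = 0.522.

0.522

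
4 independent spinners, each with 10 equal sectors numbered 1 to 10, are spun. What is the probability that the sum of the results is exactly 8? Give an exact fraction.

There are 10^4 = 10000 equally likely outcomes.
The number of ordered 4-tuples from {1,…,10} summing to 8 is 35.
P(sum = 8) = 35/10000 = 7/2000.

7/2000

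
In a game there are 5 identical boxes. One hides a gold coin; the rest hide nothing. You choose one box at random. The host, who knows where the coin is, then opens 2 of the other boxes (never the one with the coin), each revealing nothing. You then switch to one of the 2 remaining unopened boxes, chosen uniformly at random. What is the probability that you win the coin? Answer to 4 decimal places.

0.4000

Your original box holds the coin with probability 1/5, so the other 4 collectively hold it with probability 4/5.
The host can always find 2 empty boxes to open, so the reveals don't change that 4/5; it is now spread over the 2 remaining unopened boxes.
P(win by switching) = (4/5) · (1/2) = 2/5 ≈ 0.4000.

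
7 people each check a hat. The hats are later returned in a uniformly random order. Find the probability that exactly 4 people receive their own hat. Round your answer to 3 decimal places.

Choose which 4 of the 7 are fixed: C(7,4) = 35 ways.
The remaining 3 must have no fixed point: D(3) = 2.
P = 35·2/5040 = 1/72 ≈ 0.014.

0.014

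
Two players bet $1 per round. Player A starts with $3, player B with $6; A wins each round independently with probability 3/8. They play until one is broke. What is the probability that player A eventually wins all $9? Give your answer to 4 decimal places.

Let r = q/p = (5/8)/(3/8) = 5/3. The recurrence P(i) = p·P(i+1) + q·P(i−1) with P(0)=0, P(9)=1 gives P(i) = (1 − r^i)/(1 − r^9).
P(3) = (1 − (5/3)^3) / (1 − (5/3)^9) = 729/19729 ≈ 0.0370.

0.0370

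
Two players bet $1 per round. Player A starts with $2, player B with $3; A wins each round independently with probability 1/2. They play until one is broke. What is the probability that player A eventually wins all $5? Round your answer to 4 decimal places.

0.4000

With a fair step, P(i) = ½P(i−1) + ½P(i+1) with P(0)=0, P(5)=1 has the linear solution P(i) = i/5.
P(2) = 2/5 ≈ 0.4000.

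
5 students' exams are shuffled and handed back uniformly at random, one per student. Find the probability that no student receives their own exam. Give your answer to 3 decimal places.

This is the derangement probability: permutations of 5 with no fixed point.
D(5) = 5! · (1 − 1/1! + 1/2! − ··· + (−1)^5/5!) = 44.
P = 44/120 = 11/30 ≈ 0.367.

0.367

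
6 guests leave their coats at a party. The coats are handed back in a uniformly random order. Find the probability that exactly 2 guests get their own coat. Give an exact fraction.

Choose which 2 of the 6 are fixed: C(6,2) = 15 ways.
The remaining 4 must have no fixed point: D(4) = 9.
P = 15·9/720 = 3/16.

3/16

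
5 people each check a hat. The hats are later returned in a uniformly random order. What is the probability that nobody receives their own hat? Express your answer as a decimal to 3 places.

This is the derangement probability: permutations of 5 with no fixed point.
D(5) = 5! · (1 − 1/1! + 1/2! − ··· + (−1)^5/5!) = 44.
P = 44/120 = 11/30 ≈ 0.367.

0.367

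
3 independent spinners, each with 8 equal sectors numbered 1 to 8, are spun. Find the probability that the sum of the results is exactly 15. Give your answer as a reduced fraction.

There are 8^3 = 512 equally likely outcomes.
The number of ordered 3-tuples from {1,…,8} summing to 15 is 46.
P(sum = 15) = 46/512 = 23/256.

23/256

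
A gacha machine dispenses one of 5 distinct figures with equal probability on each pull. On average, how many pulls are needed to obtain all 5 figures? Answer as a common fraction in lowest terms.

After i distinct types are collected, each trial gives a new one with probability (5−i)/5, so the expected wait for the next new type is 5/(5−i).
E = 5/5 + 5/4 + 5/3 + 5/2 + 5/1 = 137/12.

137/12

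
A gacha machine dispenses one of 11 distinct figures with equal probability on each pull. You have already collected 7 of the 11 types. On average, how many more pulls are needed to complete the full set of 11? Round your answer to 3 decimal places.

Starting from 7 distinct types, each trial gives a new one with probability (11−i)/11 when i types are held, so the wait for the next new type is 11/(11−i).
E = 11/4 + 11/3 + 11/2 + 11/1 = 275/12 ≈ 22.917.

22.917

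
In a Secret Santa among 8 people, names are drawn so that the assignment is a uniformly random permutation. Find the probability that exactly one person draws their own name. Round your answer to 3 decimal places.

0.368

Choose which one is fixed: C(8,1) = 8 ways.
The remaining 7 must have no fixed point: D(7) = 1854.
P = 8·1854/40320 = 103/280 ≈ 0.368.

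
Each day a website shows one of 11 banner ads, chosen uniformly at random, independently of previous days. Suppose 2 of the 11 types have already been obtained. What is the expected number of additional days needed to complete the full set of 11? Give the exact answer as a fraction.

Starting from 2 distinct types, each trial gives a new one with probability (11−i)/11 when i types are held, so the wait for the next new type is 11/(11−i).
E = 11/9 + 11/8 + 11/7 + 11/6 + 11/5 + 11/4 + 11/3 + 11/2 + 11/1 = 78419/2520.

78419/2520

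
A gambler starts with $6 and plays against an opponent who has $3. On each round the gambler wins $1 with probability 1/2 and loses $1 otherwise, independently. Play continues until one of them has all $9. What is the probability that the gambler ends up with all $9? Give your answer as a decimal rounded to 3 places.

With a fair step, P(i) = ½P(i−1) + ½P(i+1) with P(0)=0, P(9)=1 has the linear solution P(i) = i/9.
P(6) = 6/9 = 2/3 ≈ 0.667.

0.667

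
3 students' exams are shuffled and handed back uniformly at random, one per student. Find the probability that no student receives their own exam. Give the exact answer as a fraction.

This is the derangement probability: permutations of 3 with no fixed point.
D(3) = 3! · (1 − 1/1! + 1/2! − ··· + (−1)^3/3!) = 2.
P = 2/6 = 1/3.

1/3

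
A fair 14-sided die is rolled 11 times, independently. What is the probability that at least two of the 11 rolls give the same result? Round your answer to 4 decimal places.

P(all 11 different) = 14/14 · 13/14 · ··· · 4/14 ≈ 0.0036.
P(at least two equal) = 1 − 0.0036 = 0.9964.

0.9964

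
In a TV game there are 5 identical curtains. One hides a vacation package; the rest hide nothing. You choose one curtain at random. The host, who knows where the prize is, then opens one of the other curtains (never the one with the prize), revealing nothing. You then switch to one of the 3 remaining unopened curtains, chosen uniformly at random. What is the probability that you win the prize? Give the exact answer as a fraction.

Your original curtain holds the prize with probability 1/5, so the other 4 collectively hold it with probability 4/5.
The host can always find an empty curtain to open, so this doesn't change that 4/5; it is now spread over the 3 remaining unopened curtains.
P(win by switching) = (4/5) · (1/3) = 4/15.

4/15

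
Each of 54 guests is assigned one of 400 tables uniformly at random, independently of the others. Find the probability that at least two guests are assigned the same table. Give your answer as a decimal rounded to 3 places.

It's easier to compute the probability that all 54 are distinct.
P(all distinct) = 400/400 · 399/400 · ··· · 347/400 ≈ 0.024.
So the probability of at least one match is 1 − 0.024 = 0.976.

0.976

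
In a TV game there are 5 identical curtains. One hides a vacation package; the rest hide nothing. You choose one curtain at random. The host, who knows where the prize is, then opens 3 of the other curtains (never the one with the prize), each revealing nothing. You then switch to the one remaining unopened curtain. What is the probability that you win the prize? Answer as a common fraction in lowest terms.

Your original curtain holds the prize with probability 1/5, so the other 4 collectively hold it with probability 4/5.
The host can always find 3 empty curtains to open, so the reveals don't change that 4/5; it is now spread over the 1 remaining unopened curtain.
P(win by switching) = (4/5) · (1/1) = 4/5.

4/5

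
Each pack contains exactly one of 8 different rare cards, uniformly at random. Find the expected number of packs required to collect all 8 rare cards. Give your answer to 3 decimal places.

After i distinct types are collected, each trial gives a new one with probability (8−i)/8, so the expected wait for the next new type is 8/(8−i).
E = 8/8 + 8/7 + 8/6 + 8/5 + 8/4 + 8/3 + 8/2 + 8/1 = 761/35 ≈ 21.743.

21.743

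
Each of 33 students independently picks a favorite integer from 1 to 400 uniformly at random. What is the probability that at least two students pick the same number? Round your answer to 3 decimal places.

It's easier to compute the probability that all 33 are distinct.
P(all distinct) = 400/400 · 399/400 · ··· · 368/400 ≈ 0.257.
So the probability of at least one match is 1 − 0.257 = 0.743.

0.743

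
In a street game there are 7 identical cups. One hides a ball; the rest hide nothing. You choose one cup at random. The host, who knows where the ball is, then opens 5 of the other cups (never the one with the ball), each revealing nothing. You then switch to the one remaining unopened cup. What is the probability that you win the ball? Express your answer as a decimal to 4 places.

Your original cup holds the ball with probability 1/7, so the other 6 collectively hold it with probability 6/7.
The host can always find 5 empty cups to open, so the reveals don't change that 6/7; it is now spread over the 1 remaining unopened cup.
P(win by switching) = (6/7) · (1/1) = 6/7 ≈ 0.8571.

0.8571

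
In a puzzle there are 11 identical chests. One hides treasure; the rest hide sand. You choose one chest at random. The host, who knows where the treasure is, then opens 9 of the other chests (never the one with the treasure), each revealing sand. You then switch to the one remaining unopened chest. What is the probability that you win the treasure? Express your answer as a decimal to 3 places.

0.909

Your original chest holds the treasure with probability 1/11, so the other 10 collectively hold it with probability 10/11.
The host can always find 9 empty chests to open, so the reveals don't change that 10/11; it is now spread over the 1 remaining unopened chest.
P(win by switching) = (10/11) · (1/1) = 10/11 ≈ 0.909.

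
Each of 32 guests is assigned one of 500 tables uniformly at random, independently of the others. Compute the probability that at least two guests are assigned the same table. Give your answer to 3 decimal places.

0.637

It's easier to compute the probability that all 32 are distinct.
P(all distinct) = 500/500 · 499/500 · ··· · 469/500 ≈ 0.363.
So the probability of at least one match is 1 − 0.363 = 0.637.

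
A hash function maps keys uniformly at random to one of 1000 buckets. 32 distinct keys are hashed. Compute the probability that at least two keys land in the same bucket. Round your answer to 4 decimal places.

It's easier to compute the probability that all 32 are distinct.
P(all distinct) = 1000/1000 · 999/1000 · ··· · 969/1000 ≈ 0.6057.
So the probability of at least one match is 1 − 0.6057 = 0.3943.

0.3943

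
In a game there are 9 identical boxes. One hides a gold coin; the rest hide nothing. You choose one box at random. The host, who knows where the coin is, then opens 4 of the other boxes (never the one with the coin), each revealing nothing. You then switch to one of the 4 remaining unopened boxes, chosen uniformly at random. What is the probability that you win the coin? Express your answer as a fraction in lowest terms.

Your original box holds the coin with probability 1/9, so the other 8 collectively hold it with probability 8/9.
The host can always find 4 empty boxes to open, so the reveals don't change that 8/9; it is now spread over the 4 remaining unopened boxes.
P(win by switching) = (8/9) · (1/4) = 2/9.

2/9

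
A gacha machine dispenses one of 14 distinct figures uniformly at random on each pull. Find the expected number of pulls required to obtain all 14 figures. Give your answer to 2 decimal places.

45.52

After i distinct types are collected, each trial gives a new one with probability (14−i)/14, so the expected wait for the next new type is 14/(14−i).
E = 14/14 + 14/13 + 14/12 + 14/11 + 14/10 + 14/9 + 14/8 + 14/7 + 14/6 + 14/5 + 14/4 + 14/3 + 14/2 + 14/1 = 1171733/25740 ≈ 45.52.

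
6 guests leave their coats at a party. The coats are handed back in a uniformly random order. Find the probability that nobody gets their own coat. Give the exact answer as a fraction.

This is the derangement probability: permutations of 6 with no fixed point.
D(6) = 6! · (1 − 1/1! + 1/2! − ··· + (−1)^6/6!) = 265.
P = 265/720 = 53/144.

53/144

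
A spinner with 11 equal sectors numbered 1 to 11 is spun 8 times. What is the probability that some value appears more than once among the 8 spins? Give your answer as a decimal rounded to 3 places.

0.969

P(all 8 different) = 11/11 · 10/11 · ··· · 4/11 ≈ 0.031.
P(at least two equal) = 1 − 0.031 = 0.969.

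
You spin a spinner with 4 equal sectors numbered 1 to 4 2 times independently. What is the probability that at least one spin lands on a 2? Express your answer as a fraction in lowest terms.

P(no spin lands on a 2) = (3/4)^2 = 9/16.
P(at least one) = 1 − 9/16 = 7/16.

7/16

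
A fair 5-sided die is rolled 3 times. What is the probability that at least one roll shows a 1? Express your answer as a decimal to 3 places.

0.488

P(no roll shows a 1) = (4/5)^3 ≈ 0.512.
P(at least one) = 1 − 0.512 = 0.488.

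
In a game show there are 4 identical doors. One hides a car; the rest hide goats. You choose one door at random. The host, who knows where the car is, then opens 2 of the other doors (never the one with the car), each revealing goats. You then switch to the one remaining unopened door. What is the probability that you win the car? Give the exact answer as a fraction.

Your original door holds the car with probability 1/4, so the other 3 collectively hold it with probability 3/4.
The host can always find 2 empty doors to open, so the reveals don't change that 3/4; it is now spread over the 1 remaining unopened door.
P(win by switching) = (3/4) · (1/1) = 3/4.

3/4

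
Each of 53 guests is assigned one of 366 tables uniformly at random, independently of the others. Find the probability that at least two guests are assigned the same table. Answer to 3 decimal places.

0.981

It's easier to compute the probability that all 53 are distinct.
P(all distinct) = 366/366 · 365/366 · ··· · 314/366 ≈ 0.019.
So the probability of at least one match is 1 − 0.019 = 0.981.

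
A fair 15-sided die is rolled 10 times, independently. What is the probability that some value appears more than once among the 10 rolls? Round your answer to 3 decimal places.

P(all 10 different) = 15/15 · 14/15 · ··· · 6/15 ≈ 0.019.
P(at least two equal) = 1 − 0.019 = 0.981.

0.981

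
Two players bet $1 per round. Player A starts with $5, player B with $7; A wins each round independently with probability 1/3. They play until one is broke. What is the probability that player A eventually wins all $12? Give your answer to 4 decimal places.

Let r = q/p = (2/3)/(1/3) = 2. The recurrence P(i) = p·P(i+1) + q·P(i−1) with P(0)=0, P(12)=1 gives P(i) = (1 − r^i)/(1 − r^12).
P(5) = (1 − (2)^5) / (1 − (2)^12) = 31/4095 ≈ 0.0076.

0.0076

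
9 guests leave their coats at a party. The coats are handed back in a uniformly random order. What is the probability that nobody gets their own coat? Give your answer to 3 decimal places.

This is the derangement probability: permutations of 9 with no fixed point.
D(9) = 9! · (1 − 1/1! + 1/2! − ··· + (−1)^9/9!) = 133496.
P = 133496/362880 = 16687/45360 ≈ 0.368.

0.368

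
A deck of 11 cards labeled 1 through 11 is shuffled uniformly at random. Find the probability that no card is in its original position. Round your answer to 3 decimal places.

0.368

This is the derangement probability: permutations of 11 with no fixed point.
D(11) = 11! · (1 − 1/1! + 1/2! − ··· + (−1)^11/11!) = 14684570.
P = 14684570/39916800 = 1468457/3991680 ≈ 0.368.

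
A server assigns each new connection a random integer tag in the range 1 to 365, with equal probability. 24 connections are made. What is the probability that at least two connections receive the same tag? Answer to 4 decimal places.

0.5383

It's easier to compute the probability that all 24 are distinct.
P(all distinct) = 365/365 · 364/365 · ··· · 342/365 ≈ 0.4617.
So the probability of at least one match is 1 − 0.4617 = 0.5383.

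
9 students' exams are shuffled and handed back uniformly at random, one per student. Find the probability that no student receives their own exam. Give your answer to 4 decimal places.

0.3679

This is the derangement probability: permutations of 9 with no fixed point.
D(9) = 9! · (1 − 1/1! + 1/2! − ··· + (−1)^9/9!) = 133496.
P = 133496/362880 = 16687/45360 ≈ 0.3679.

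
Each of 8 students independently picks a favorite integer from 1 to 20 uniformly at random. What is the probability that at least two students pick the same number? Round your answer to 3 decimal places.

0.802

It's easier to compute the probability that all 8 are distinct.
P(all distinct) = 20/20 · 19/20 · ··· · 13/20 ≈ 0.198.
So the probability of at least one match is 1 − 0.198 = 0.802.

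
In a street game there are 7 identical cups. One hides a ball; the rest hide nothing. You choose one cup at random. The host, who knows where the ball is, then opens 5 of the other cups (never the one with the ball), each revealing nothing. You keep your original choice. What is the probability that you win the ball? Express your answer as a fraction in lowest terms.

The host can always open 5 empty cups regardless of your choice, so the reveals give no information about your original cup.
P(win by staying) = 1/7.

1/7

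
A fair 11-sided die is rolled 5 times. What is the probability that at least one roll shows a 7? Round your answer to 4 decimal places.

0.3791

P(no roll shows a 7) = (10/11)^5 ≈ 0.6209.
P(at least one) = 1 − 0.6209 = 0.3791.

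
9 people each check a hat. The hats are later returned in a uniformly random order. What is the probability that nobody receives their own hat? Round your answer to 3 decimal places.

This is the derangement probability: permutations of 9 with no fixed point.
D(9) = 9! · (1 − 1/1! + 1/2! − ··· + (−1)^9/9!) = 133496.
P = 133496/362880 = 16687/45360 ≈ 0.368.

0.368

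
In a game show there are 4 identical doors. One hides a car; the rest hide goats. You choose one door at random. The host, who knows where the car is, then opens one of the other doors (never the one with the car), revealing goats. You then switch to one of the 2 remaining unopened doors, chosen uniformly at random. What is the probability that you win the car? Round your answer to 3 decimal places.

Your original door holds the car with probability 1/4, so the other 3 collectively hold it with probability 3/4.
The host can always find an empty door to open, so this doesn't change that 3/4; it is now spread over the 2 remaining unopened doors.
P(win by switching) = (3/4) · (1/2) = 3/8 ≈ 0.375.

0.375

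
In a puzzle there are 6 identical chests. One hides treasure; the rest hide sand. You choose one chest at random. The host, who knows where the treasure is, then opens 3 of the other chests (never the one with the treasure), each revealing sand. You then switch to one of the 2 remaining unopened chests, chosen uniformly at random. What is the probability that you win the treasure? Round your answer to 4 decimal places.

0.4167

Your original chest holds the treasure with probability 1/6, so the other 5 collectively hold it with probability 5/6.
The host can always find 3 empty chests to open, so the reveals don't change that 5/6; it is now spread over the 2 remaining unopened chests.
P(win by switching) = (5/6) · (1/2) = 5/12 ≈ 0.4167.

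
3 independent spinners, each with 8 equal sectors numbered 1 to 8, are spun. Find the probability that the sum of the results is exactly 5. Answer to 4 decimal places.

There are 8^3 = 512 equally likely outcomes.
The number of ordered 3-tuples from {1,…,8} summing to 5 is 6.
P(sum = 5) = 6/512 = 3/256 ≈ 0.0117.

0.0117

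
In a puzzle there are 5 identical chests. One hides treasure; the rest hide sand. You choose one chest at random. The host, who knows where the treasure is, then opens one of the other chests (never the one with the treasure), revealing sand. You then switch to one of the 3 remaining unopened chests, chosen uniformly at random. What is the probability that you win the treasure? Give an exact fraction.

4/15

Your original chest holds the treasure with probability 1/5, so the other 4 collectively hold it with probability 4/5.
The host can always find an empty chest to open, so this doesn't change that 4/5; it is now spread over the 3 remaining unopened chests.
P(win by switching) = (4/5) · (1/3) = 4/15.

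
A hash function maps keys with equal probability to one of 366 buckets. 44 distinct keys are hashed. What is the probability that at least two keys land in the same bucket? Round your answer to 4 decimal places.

It's easier to compute the probability that all 44 are distinct.
P(all distinct) = 366/366 · 365/366 · ··· · 323/366 ≈ 0.0676.
So the probability of at least one match is 1 − 0.0676 = 0.9324.

0.9324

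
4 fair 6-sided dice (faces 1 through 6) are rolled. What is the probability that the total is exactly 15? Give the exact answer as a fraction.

35/324

There are 6^4 = 1296 equally likely outcomes.
The number of ordered 4-tuples from {1,…,6} summing to 15 is 140.
P(sum = 15) = 140/1296 = 35/324.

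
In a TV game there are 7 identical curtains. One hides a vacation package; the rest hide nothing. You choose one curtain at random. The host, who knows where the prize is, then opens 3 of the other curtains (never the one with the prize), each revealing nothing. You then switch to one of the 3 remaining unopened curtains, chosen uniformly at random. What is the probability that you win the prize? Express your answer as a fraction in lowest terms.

Your original curtain holds the prize with probability 1/7, so the other 6 collectively hold it with probability 6/7.
The host can always find 3 empty curtains to open, so the reveals don't change that 6/7; it is now spread over the 3 remaining unopened curtains.
P(win by switching) = (6/7) · (1/3) = 2/7.

2/7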